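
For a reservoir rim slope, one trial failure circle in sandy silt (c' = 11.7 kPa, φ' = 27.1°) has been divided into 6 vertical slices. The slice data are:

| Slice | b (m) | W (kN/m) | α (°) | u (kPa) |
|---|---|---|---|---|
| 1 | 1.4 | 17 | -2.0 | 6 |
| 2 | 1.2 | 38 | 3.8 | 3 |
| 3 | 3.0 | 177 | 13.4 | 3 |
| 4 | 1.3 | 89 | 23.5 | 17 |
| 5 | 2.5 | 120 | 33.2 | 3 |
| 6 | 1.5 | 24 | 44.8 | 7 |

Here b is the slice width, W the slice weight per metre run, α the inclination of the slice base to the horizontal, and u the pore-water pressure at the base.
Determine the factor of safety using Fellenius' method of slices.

Ordinary method of slices: FS = Σ[c'·Δl_i + (W_i cosα_i − u_i·Δl_i)·tanφ'] / Σ W_i sinα_i, with Δl_i = b_i / cosα_i.
Slice 1: Δl = 1.4/cos(-2.0°) = 1.401 m; N'_1 = 17·cos(-2.0°) − 6·1.401 = 8.6; c'Δl = 16.39; W sinα = -0.6
Slice 2: Δl = 1.2/cos3.8° = 1.203 m; N'_2 = 38·cos3.8° − 3·1.203 = 34.3; c'Δl = 14.07; W sinα = 2.5
Slice 3: Δl = 3.0/cos13.4° = 3.084 m; N'_3 = 177·cos13.4° − 3·3.084 = 162.9; c'Δl = 36.08; W sinα = 41.0
Slice 4: Δl = 1.3/cos23.5° = 1.418 m; N'_4 = 89·cos23.5° − 17·1.418 = 57.5; c'Δl = 16.59; W sinα = 35.5
Slice 5: Δl = 2.5/cos33.2° = 2.988 m; N'_5 = 120·cos33.2° − 3·2.988 = 91.4; c'Δl = 34.96; W sinα = 65.7
Slice 6: Δl = 1.5/cos44.8° = 2.114 m; N'_6 = 24·cos44.8° − 7·2.114 = 2.2; c'Δl = 24.73; W sinα = 16.9
Σc'Δl = 142.8 kN/m; ΣN' = 357.0 kN/m; ΣW sinα = 161.1 kN/m
Resisting = 142.8 + 357.0·tan27.1° = 142.8 + 182.7 = 325.5 kN/m
FS = 325.5 / 161.1 = 2.021

FS = 2.02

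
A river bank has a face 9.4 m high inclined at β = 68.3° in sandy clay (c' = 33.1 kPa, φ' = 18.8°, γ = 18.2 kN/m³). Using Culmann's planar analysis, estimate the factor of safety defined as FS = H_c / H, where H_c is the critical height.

FS = 1.94

H_c = (4c'/γ) · sinβ cosφ' / [1 − cos(β − φ')]
    = (4·33.1/18.2) · sin68.3°·cos18.8° / [1 − cos49.5°]
    = 7.275 · 0.8796 / 0.3506 = 18.25 m
FS = H_c / H = 18.25 / 9.4 = 1.942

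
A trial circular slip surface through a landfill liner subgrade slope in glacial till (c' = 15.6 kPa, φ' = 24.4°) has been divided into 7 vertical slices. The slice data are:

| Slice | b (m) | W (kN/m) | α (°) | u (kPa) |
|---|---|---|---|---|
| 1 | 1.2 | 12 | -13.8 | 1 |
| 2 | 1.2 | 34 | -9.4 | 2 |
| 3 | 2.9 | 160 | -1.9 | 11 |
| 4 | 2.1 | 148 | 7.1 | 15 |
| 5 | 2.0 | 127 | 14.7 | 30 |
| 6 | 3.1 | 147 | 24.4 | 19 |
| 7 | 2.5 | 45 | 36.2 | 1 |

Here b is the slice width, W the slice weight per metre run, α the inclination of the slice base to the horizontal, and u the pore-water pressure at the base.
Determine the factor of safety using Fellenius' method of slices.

FS = 3.65

Ordinary method of slices: FS = Σ[c'·Δl_i + (W_i cosα_i − u_i·Δl_i)·tanφ'] / Σ W_i sinα_i, with Δl_i = b_i / cosα_i.
Slice 1: Δl = 1.2/cos(-13.8°) = 1.236 m; N'_1 = 12·cos(-13.8°) − 1·1.236 = 10.4; c'Δl = 19.28; W sinα = -2.9
Slice 2: Δl = 1.2/cos(-9.4°) = 1.216 m; N'_2 = 34·cos(-9.4°) − 2·1.216 = 31.1; c'Δl = 18.97; W sinα = -5.6
Slice 3: Δl = 2.9/cos(-1.9°) = 2.902 m; N'_3 = 160·cos(-1.9°) − 11·2.902 = 128.0; c'Δl = 45.26; W sinα = -5.3
Slice 4: Δl = 2.1/cos7.1° = 2.116 m; N'_4 = 148·cos7.1° − 15·2.116 = 115.1; c'Δl = 33.01; W sinα = 18.3
Slice 5: Δl = 2.0/cos14.7° = 2.068 m; N'_5 = 127·cos14.7° − 30·2.068 = 60.8; c'Δl = 32.26; W sinα = 32.2
Slice 6: Δl = 3.1/cos24.4° = 3.404 m; N'_6 = 147·cos24.4° − 19·3.404 = 69.2; c'Δl = 53.10; W sinα = 60.7
Slice 7: Δl = 2.5/cos36.2° = 3.098 m; N'_7 = 45·cos36.2° − 1·3.098 = 33.2; c'Δl = 48.33; W sinα = 26.6
Σc'Δl = 250.2 kN/m; ΣN' = 447.9 kN/m; ΣW sinα = 124.1 kN/m
Resisting = 250.2 + 447.9·tan24.4° = 250.2 + 203.2 = 453.4 kN/m
FS = 453.4 / 124.1 = 3.653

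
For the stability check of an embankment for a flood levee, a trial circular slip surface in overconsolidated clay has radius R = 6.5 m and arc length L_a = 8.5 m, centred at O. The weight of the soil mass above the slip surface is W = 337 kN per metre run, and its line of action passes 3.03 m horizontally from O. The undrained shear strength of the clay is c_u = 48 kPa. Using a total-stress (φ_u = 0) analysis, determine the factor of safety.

FS = 2.60

Taking moments about the centre O, the resisting moment is provided by the undrained shear strength acting along the arc:
M_R = c_u·L_a·R = 48·8.50·6.5 = 2652.0 kN·m/m
M_D = W·d = 337·3.03 = 1021.1 kN·m/m
FS = M_R / M_D = 2652.0 / 1021.1 = 2.597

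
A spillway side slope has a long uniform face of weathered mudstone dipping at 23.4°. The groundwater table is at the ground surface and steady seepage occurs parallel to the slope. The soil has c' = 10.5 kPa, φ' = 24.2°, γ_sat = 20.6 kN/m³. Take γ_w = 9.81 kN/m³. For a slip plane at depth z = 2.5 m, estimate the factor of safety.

FS = 1.10

With seepage parallel to the slope and the water table at the surface, the effective normal stress on the slip plane uses the buoyant unit weight γ' = γ_sat − γ_w while the driving shear stress uses γ_sat:
FS = [c' + γ' z cos²β tanφ'] / [γ_sat z sinβ cosβ]
γ' = 20.6 − 9.81 = 10.79 kN/m³
Numerator = 10.5 + 10.79·2.5·cos²23.4°·tan24.2° = 10.5 + 10.79·2.5·0.8423·0.4494 = 20.711 kPa
Denominator = 20.6·2.5·sin23.4°·cos23.4° = 20.6·2.5·0.3971·0.9178 = 18.771 kPa
FS = 20.711 / 18.771 = 1.103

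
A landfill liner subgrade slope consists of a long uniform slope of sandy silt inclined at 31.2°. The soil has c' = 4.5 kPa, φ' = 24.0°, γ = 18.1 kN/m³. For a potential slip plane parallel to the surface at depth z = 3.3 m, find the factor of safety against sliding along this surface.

For an infinite slope with a slip plane parallel to the surface (no pore pressure): FS = [c' + γz cos²β tanφ'] / [γz sinβ cosβ].
γz = 18.1·3.3 = 59.73 kN/m²
Numerator = 4.5 + 59.73·cos²31.2°·tan24.0° = 4.5 + 59.73·0.7316·0.4452 = 23.957 kPa
Denominator = 59.73·sin31.2°·cos31.2° = 59.73·0.5180·0.8554 = 26.466 kPa
FS = 23.957 / 26.466 = 0.905

FS = 0.91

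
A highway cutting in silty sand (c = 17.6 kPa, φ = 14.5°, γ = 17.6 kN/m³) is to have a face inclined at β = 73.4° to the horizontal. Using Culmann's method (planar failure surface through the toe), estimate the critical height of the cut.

H_c = 7.68 m

Culmann's analysis gives the critical failure plane at α_cr = (β + φ)/2 = (73.4 + 14.5)/2 = 44.0°, and the critical height
H_c = (4c/γ) · sinβ cosφ / [1 − cos(β − φ)]
    = (4·17.6/17.6) · sin73.4°·cos14.5° / [1 − cos(58.9°)]
    = 4.000 · 0.9583·0.9681 / [1 − 0.5165]
    = 4.000 · 0.9278 / 0.4835
    = 7.68 m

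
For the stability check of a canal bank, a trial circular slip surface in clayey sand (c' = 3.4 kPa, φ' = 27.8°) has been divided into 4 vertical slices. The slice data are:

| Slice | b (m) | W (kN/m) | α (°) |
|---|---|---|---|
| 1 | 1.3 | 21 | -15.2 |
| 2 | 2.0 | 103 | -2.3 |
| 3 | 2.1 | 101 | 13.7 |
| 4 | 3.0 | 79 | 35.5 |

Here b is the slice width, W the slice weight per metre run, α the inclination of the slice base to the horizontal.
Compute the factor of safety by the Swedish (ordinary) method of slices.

FS = 3.02

Ordinary method of slices: FS = Σ[c'·Δl_i + (W_i cosα_i)·tanφ'] / Σ W_i sinα_i, with Δl_i = b_i / cosα_i.
Slice 1: Δl = 1.3/cos(-15.2°) = 1.347 m; N'_1 = 21·cos(-15.2°) = 20.3; c'Δl = 4.58; W sinα = -5.5
Slice 2: Δl = 2.0/cos(-2.3°) = 2.002 m; N'_2 = 103·cos(-2.3°) = 102.9; c'Δl = 6.81; W sinα = -4.1
Slice 3: Δl = 2.1/cos13.7° = 2.161 m; N'_3 = 101·cos13.7° = 98.1; c'Δl = 7.35; W sinα = 23.9
Slice 4: Δl = 3.0/cos35.5° = 3.685 m; N'_4 = 79·cos35.5° = 64.3; c'Δl = 12.53; W sinα = 45.9
Σc'Δl = 31.3 kN/m; ΣN' = 285.6 kN/m; ΣW sinα = 60.2 kN/m
Resisting = 31.3 + 285.6·tan27.8° = 31.3 + 150.6 = 181.9 kN/m
FS = 181.9 / 60.2 = 3.023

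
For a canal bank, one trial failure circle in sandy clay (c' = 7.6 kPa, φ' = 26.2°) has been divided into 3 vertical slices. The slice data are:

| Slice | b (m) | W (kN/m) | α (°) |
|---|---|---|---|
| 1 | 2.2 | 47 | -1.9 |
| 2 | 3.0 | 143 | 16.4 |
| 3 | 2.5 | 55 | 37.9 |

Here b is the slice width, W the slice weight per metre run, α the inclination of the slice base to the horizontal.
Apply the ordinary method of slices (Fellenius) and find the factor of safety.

Ordinary method of slices: FS = Σ[c'·Δl_i + (W_i cosα_i)·tanφ'] / Σ W_i sinα_i, with Δl_i = b_i / cosα_i.
Slice 1: Δl = 2.2/cos(-1.9°) = 2.201 m; N'_1 = 47·cos(-1.9°) = 47.0; c'Δl = 16.73; W sinα = -1.6
Slice 2: Δl = 3.0/cos16.4° = 3.127 m; N'_2 = 143·cos16.4° = 137.2; c'Δl = 23.77; W sinα = 40.4
Slice 3: Δl = 2.5/cos37.9° = 3.168 m; N'_3 = 55·cos37.9° = 43.4; c'Δl = 24.08; W sinα = 33.8
Σc'Δl = 64.6 kN/m; ΣN' = 227.6 kN/m; ΣW sinα = 72.6 kN/m
Resisting = 64.6 + 227.6·tan26.2° = 64.6 + 112.0 = 176.5 kN/m
FS = 176.5 / 72.6 = 2.432

FS = 2.43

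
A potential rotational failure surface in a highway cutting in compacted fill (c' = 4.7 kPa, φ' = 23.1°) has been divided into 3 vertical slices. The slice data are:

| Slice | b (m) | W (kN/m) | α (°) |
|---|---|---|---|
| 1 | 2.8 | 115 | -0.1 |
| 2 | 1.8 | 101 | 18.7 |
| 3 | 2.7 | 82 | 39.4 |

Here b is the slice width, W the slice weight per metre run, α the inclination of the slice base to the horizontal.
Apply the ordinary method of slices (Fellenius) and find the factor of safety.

FS = 1.84

Ordinary method of slices: FS = Σ[c'·Δl_i + (W_i cosα_i)·tanφ'] / Σ W_i sinα_i, with Δl_i = b_i / cosα_i.
Slice 1: Δl = 2.8/cos(-0.1°) = 2.800 m; N'_1 = 115·cos(-0.1°) = 115.0; c'Δl = 13.16; W sinα = -0.2
Slice 2: Δl = 1.8/cos18.7° = 1.900 m; N'_2 = 101·cos18.7° = 95.7; c'Δl = 8.93; W sinα = 32.4
Slice 3: Δl = 2.7/cos39.4° = 3.494 m; N'_3 = 82·cos39.4° = 63.4; c'Δl = 16.42; W sinα = 52.0
Σc'Δl = 38.5 kN/m; ΣN' = 274.0 kN/m; ΣW sinα = 84.2 kN/m
Resisting = 38.5 + 274.0·tan23.1° = 38.5 + 116.9 = 155.4 kN/m
FS = 155.4 / 84.2 = 1.845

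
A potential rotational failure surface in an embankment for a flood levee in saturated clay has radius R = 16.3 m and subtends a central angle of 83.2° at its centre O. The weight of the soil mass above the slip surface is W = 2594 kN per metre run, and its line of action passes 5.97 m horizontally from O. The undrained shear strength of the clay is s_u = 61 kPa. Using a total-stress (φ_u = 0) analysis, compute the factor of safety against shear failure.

Taking moments about the centre O, the resisting moment is provided by the undrained shear strength acting along the arc:
Arc length L_a = R·θ = 16.3·(83.2°·π/180) = 16.3·1.4521 = 23.67 m
M_R = s_u·L_a·R = 61·23.67·16.3 = 23534.5 kN·m/m
M_D = W·d = 2594·5.97 = 15486.2 kN·m/m
FS = M_R / M_D = 23534.5 / 15486.2 = 1.520

FS = 1.52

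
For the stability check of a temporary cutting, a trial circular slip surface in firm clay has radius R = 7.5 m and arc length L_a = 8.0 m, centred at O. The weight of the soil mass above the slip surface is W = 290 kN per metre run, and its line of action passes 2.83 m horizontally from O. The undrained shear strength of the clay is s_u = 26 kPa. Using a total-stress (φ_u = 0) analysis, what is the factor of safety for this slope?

FS = 1.90

Taking moments about the centre O, the resisting moment is provided by the undrained shear strength acting along the arc:
M_R = s_u·L_a·R = 26·8.00·7.5 = 1560.0 kN·m/m
M_D = W·d = 290·2.83 = 820.7 kN·m/m
FS = M_R / M_D = 1560.0 / 820.7 = 1.901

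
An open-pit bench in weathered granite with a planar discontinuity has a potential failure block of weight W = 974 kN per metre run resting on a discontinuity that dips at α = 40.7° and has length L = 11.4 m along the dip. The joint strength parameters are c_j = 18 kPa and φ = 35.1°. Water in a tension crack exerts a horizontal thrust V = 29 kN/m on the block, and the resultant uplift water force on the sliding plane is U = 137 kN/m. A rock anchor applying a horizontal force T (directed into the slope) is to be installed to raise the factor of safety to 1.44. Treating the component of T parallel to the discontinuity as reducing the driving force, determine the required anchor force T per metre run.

Resolving forces along and normal to the sliding plane, with the horizontal anchor force T adding T·sinα to the effective normal force and T·cosα acting up the plane against the driving force:
FS = [c_jL + (W cosα − U − V sinα + T sinα) tanφ] / [W sinα + V cosα − T cosα]
Without the anchor: N' = 582.5 kN/m, driving T_d = 657.1 kN/m, resisting R = 18·11.4 + 582.5·tan35.1° = 614.6 kN/m, FS = 0.94.
Setting FS = 1.44 and solving for T:
1.44·(657.1 − T cos40.7°) = 614.6 + T sin40.7°·tan35.1°
T·(sin40.7°·tan35.1° + 1.44·cos40.7°) = 1.44·657.1 − 614.6
T·(0.6521·0.7028 + 1.44·0.7581) = 946.3 − 614.6 = 331.7
T·1.5500 = 331.7
T = 214.0 kN/m

T = 214 kN/m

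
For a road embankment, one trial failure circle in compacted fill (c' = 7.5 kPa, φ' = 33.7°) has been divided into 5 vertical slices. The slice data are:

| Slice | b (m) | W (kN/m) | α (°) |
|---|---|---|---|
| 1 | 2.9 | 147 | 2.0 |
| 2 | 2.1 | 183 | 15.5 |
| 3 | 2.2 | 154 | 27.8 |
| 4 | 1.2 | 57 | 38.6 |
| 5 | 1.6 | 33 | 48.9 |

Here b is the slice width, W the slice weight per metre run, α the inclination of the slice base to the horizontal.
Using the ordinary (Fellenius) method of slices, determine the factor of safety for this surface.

FS = 2.35

Ordinary method of slices: FS = Σ[c'·Δl_i + (W_i cosα_i)·tanφ'] / Σ W_i sinα_i, with Δl_i = b_i / cosα_i.
Slice 1: Δl = 2.9/cos2.0° = 2.902 m; N'_1 = 147·cos2.0° = 146.9; c'Δl = 21.76; W sinα = 5.1
Slice 2: Δl = 2.1/cos15.5° = 2.179 m; N'_2 = 183·cos15.5° = 176.3; c'Δl = 16.34; W sinα = 48.9
Slice 3: Δl = 2.2/cos27.8° = 2.487 m; N'_3 = 154·cos27.8° = 136.2; c'Δl = 18.65; W sinα = 71.8
Slice 4: Δl = 1.2/cos38.6° = 1.535 m; N'_4 = 57·cos38.6° = 44.5; c'Δl = 11.52; W sinα = 35.6
Slice 5: Δl = 1.6/cos48.9° = 2.434 m; N'_5 = 33·cos48.9° = 21.7; c'Δl = 18.25; W sinα = 24.9
Σc'Δl = 86.5 kN/m; ΣN' = 525.7 kN/m; ΣW sinα = 186.3 kN/m
Resisting = 86.5 + 525.7·tan33.7° = 86.5 + 350.6 = 437.1 kN/m
FS = 437.1 / 186.3 = 2.347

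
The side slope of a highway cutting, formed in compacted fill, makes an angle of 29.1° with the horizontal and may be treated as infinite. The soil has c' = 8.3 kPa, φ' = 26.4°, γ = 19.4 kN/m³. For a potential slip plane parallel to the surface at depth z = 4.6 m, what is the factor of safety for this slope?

FS = 1.11

For an infinite slope with a slip plane parallel to the surface (no pore pressure): FS = [c' + γz cos²β tanφ'] / [γz sinβ cosβ].
γz = 19.4·4.6 = 89.24 kN/m²
Numerator = 8.3 + 89.24·cos²29.1°·tan26.4° = 8.3 + 89.24·0.7635·0.4964 = 42.121 kPa
Denominator = 89.24·sin29.1°·cos29.1° = 89.24·0.4863·0.8738 = 37.922 kPa
FS = 42.121 / 37.922 = 1.111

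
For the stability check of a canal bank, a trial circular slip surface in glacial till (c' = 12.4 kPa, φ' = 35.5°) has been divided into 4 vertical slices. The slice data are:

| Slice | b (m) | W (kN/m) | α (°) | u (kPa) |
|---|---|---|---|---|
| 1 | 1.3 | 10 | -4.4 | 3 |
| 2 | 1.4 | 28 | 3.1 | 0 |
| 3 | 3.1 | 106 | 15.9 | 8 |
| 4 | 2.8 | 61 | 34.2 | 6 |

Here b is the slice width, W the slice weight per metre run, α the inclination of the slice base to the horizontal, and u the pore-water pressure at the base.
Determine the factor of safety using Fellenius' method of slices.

Ordinary method of slices: FS = Σ[c'·Δl_i + (W_i cosα_i − u_i·Δl_i)·tanφ'] / Σ W_i sinα_i, with Δl_i = b_i / cosα_i.
Slice 1: Δl = 1.3/cos(-4.4°) = 1.304 m; N'_1 = 10·cos(-4.4°) − 3·1.304 = 6.1; c'Δl = 16.17; W sinα = -0.8
Slice 2: Δl = 1.4/cos3.1° = 1.402 m; N'_2 = 28·cos3.1° − 0·1.402 = 28.0; c'Δl = 17.39; W sinα = 1.5
Slice 3: Δl = 3.1/cos15.9° = 3.223 m; N'_3 = 106·cos15.9° − 8·3.223 = 76.2; c'Δl = 39.97; W sinα = 29.0
Slice 4: Δl = 2.8/cos34.2° = 3.385 m; N'_4 = 61·cos34.2° − 6·3.385 = 30.1; c'Δl = 41.98; W sinα = 34.3
Σc'Δl = 115.5 kN/m; ΣN' = 140.3 kN/m; ΣW sinα = 64.1 kN/m
Resisting = 115.5 + 140.3·tan35.5° = 115.5 + 100.1 = 215.6 kN/m
FS = 215.6 / 64.1 = 3.365

FS = 3.36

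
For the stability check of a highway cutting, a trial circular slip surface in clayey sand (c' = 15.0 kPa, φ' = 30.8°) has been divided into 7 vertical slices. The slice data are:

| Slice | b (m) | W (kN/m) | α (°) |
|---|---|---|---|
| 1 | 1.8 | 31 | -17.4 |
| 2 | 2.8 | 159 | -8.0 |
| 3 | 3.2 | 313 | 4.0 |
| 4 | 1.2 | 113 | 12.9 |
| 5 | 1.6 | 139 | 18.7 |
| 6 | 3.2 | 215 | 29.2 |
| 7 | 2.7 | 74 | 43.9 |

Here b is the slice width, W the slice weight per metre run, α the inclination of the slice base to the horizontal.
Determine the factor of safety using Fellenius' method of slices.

Ordinary method of slices: FS = Σ[c'·Δl_i + (W_i cosα_i)·tanφ'] / Σ W_i sinα_i, with Δl_i = b_i / cosα_i.
Slice 1: Δl = 1.8/cos(-17.4°) = 1.886 m; N'_1 = 31·cos(-17.4°) = 29.6; c'Δl = 28.29; W sinα = -9.3
Slice 2: Δl = 2.8/cos(-8.0°) = 2.828 m; N'_2 = 159·cos(-8.0°) = 157.5; c'Δl = 42.41; W sinα = -22.1
Slice 3: Δl = 3.2/cos4.0° = 3.208 m; N'_3 = 313·cos4.0° = 312.2; c'Δl = 48.12; W sinα = 21.8
Slice 4: Δl = 1.2/cos12.9° = 1.231 m; N'_4 = 113·cos12.9° = 110.1; c'Δl = 18.47; W sinα = 25.2
Slice 5: Δl = 1.6/cos18.7° = 1.689 m; N'_5 = 139·cos18.7° = 131.7; c'Δl = 25.34; W sinα = 44.6
Slice 6: Δl = 3.2/cos29.2° = 3.666 m; N'_6 = 215·cos29.2° = 187.7; c'Δl = 54.99; W sinα = 104.9
Slice 7: Δl = 2.7/cos43.9° = 3.747 m; N'_7 = 74·cos43.9° = 53.3; c'Δl = 56.21; W sinα = 51.3
Σc'Δl = 273.8 kN/m; ΣN' = 982.1 kN/m; ΣW sinα = 216.4 kN/m
Resisting = 273.8 + 982.1·tan30.8° = 273.8 + 585.4 = 859.3 kN/m
FS = 859.3 / 216.4 = 3.970

FS = 3.97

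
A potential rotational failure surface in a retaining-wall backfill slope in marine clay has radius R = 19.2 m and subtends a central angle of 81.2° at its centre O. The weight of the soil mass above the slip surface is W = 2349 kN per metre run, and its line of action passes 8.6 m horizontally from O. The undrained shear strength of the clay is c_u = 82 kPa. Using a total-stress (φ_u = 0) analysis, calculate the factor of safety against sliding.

Taking moments about the centre O, the resisting moment is provided by the undrained shear strength acting along the arc:
Arc length L_a = R·θ = 19.2·(81.2°·π/180) = 19.2·1.4172 = 27.21 m
M_R = c_u·L_a·R = 82·27.21·19.2 = 42840.0 kN·m/m
M_D = W·d = 2349·8.6 = 20201.4 kN·m/m
FS = M_R / M_D = 42840.0 / 20201.4 = 2.121

FS = 2.12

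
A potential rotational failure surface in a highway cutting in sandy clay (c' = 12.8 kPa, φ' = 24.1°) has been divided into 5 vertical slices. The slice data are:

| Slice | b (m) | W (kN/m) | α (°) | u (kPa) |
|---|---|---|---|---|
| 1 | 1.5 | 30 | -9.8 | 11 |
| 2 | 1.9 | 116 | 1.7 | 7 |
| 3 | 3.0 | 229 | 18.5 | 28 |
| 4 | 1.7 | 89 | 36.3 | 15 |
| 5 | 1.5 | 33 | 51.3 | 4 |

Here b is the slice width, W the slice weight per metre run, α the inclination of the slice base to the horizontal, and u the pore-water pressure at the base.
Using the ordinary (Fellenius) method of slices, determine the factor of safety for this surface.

FS = 1.83

Ordinary method of slices: FS = Σ[c'·Δl_i + (W_i cosα_i − u_i·Δl_i)·tanφ'] / Σ W_i sinα_i, with Δl_i = b_i / cosα_i.
Slice 1: Δl = 1.5/cos(-9.8°) = 1.522 m; N'_1 = 30·cos(-9.8°) − 11·1.522 = 12.8; c'Δl = 19.48; W sinα = -5.1
Slice 2: Δl = 1.9/cos1.7° = 1.901 m; N'_2 = 116·cos1.7° − 7·1.901 = 102.6; c'Δl = 24.33; W sinα = 3.4
Slice 3: Δl = 3.0/cos18.5° = 3.163 m; N'_3 = 229·cos18.5° − 28·3.163 = 128.6; c'Δl = 40.49; W sinα = 72.7
Slice 4: Δl = 1.7/cos36.3° = 2.109 m; N'_4 = 89·cos36.3° − 15·2.109 = 40.1; c'Δl = 27.00; W sinα = 52.7
Slice 5: Δl = 1.5/cos51.3° = 2.399 m; N'_5 = 33·cos51.3° − 4·2.399 = 11.0; c'Δl = 30.71; W sinα = 25.8
Σc'Δl = 142.0 kN/m; ΣN' = 295.2 kN/m; ΣW sinα = 149.4 kN/m
Resisting = 142.0 + 295.2·tan24.1° = 142.0 + 132.0 = 274.1 kN/m
FS = 274.1 / 149.4 = 1.834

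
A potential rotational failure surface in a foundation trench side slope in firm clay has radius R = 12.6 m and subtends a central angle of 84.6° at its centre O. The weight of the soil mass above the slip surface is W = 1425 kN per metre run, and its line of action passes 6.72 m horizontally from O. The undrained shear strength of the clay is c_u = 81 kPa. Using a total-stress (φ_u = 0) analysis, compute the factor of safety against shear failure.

FS = 1.98

Taking moments about the centre O, the resisting moment is provided by the undrained shear strength acting along the arc:
Arc length L_a = R·θ = 12.6·(84.6°·π/180) = 12.6·1.4765 = 18.60 m
M_R = c_u·L_a·R = 81·18.60·12.6 = 18987.8 kN·m/m
M_D = W·d = 1425·6.72 = 9576.0 kN·m/m
FS = M_R / M_D = 18987.8 / 9576.0 = 1.983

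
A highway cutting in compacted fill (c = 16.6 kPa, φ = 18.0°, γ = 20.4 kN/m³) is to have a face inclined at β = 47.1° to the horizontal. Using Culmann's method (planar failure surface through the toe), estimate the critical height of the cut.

Culmann's analysis gives the critical failure plane at α_cr = (β + φ)/2 = (47.1 + 18.0)/2 = 32.5°, and the critical height
H_c = (4c/γ) · sinβ cosφ / [1 − cos(β − φ)]
    = (4·16.6/20.4) · sin47.1°·cos18.0° / [1 − cos(29.1°)]
    = 3.255 · 0.7325·0.9511 / [1 − 0.8738]
    = 3.255 · 0.6967 / 0.1262
    = 17.96 m

H_c = 17.96 m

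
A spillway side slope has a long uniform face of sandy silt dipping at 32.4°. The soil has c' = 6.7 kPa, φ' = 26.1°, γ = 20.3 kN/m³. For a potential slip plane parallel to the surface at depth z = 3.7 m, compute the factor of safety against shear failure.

For an infinite slope with a slip plane parallel to the surface (no pore pressure): FS = [c' + γz cos²β tanφ'] / [γz sinβ cosβ].
γz = 20.3·3.7 = 75.11 kN/m²
Numerator = 6.7 + 75.11·cos²32.4°·tan26.1° = 6.7 + 75.11·0.7129·0.4899 = 32.931 kPa
Denominator = 75.11·sin32.4°·cos32.4° = 75.11·0.5358·0.8443 = 33.981 kPa
FS = 32.931 / 33.981 = 0.969

FS = 0.97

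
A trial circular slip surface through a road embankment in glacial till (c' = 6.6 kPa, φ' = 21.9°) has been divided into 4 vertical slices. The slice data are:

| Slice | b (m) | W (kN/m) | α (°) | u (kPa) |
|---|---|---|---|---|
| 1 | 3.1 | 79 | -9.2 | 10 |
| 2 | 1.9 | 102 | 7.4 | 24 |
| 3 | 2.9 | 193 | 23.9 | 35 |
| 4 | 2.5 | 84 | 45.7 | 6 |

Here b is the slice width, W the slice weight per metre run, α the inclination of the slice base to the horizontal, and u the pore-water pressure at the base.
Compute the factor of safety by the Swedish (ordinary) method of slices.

FS = 1.15

Ordinary method of slices: FS = Σ[c'·Δl_i + (W_i cosα_i − u_i·Δl_i)·tanφ'] / Σ W_i sinα_i, with Δl_i = b_i / cosα_i.
Slice 1: Δl = 3.1/cos(-9.2°) = 3.140 m; N'_1 = 79·cos(-9.2°) − 10·3.140 = 46.6; c'Δl = 20.73; W sinα = -12.6
Slice 2: Δl = 1.9/cos7.4° = 1.916 m; N'_2 = 102·cos7.4° − 24·1.916 = 55.2; c'Δl = 12.65; W sinα = 13.1
Slice 3: Δl = 2.9/cos23.9° = 3.172 m; N'_3 = 193·cos23.9° − 35·3.172 = 65.4; c'Δl = 20.94; W sinα = 78.2
Slice 4: Δl = 2.5/cos45.7° = 3.580 m; N'_4 = 84·cos45.7° − 6·3.580 = 37.2; c'Δl = 23.62; W sinα = 60.1
Σc'Δl = 77.9 kN/m; ΣN' = 204.4 kN/m; ΣW sinα = 138.8 kN/m
Resisting = 77.9 + 204.4·tan21.9° = 77.9 + 82.2 = 160.1 kN/m
FS = 160.1 / 138.8 = 1.153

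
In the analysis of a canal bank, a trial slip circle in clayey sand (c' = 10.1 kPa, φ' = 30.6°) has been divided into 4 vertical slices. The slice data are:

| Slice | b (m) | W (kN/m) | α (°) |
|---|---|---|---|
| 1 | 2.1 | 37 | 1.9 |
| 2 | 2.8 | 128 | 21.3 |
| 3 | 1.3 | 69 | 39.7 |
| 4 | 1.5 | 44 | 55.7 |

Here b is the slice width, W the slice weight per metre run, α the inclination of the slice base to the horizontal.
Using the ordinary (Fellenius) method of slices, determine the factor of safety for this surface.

Ordinary method of slices: FS = Σ[c'·Δl_i + (W_i cosα_i)·tanφ'] / Σ W_i sinα_i, with Δl_i = b_i / cosα_i.
Slice 1: Δl = 2.1/cos1.9° = 2.101 m; N'_1 = 37·cos1.9° = 37.0; c'Δl = 21.22; W sinα = 1.2
Slice 2: Δl = 2.8/cos21.3° = 3.005 m; N'_2 = 128·cos21.3° = 119.3; c'Δl = 30.35; W sinα = 46.5
Slice 3: Δl = 1.3/cos39.7° = 1.690 m; N'_3 = 69·cos39.7° = 53.1; c'Δl = 17.07; W sinα = 44.1
Slice 4: Δl = 1.5/cos55.7° = 2.662 m; N'_4 = 44·cos55.7° = 24.8; c'Δl = 26.88; W sinα = 36.3
Σc'Δl = 95.5 kN/m; ΣN' = 234.1 kN/m; ΣW sinα = 128.1 kN/m
Resisting = 95.5 + 234.1·tan30.6° = 95.5 + 138.5 = 234.0 kN/m
FS = 234.0 / 128.1 = 1.826

FS = 1.83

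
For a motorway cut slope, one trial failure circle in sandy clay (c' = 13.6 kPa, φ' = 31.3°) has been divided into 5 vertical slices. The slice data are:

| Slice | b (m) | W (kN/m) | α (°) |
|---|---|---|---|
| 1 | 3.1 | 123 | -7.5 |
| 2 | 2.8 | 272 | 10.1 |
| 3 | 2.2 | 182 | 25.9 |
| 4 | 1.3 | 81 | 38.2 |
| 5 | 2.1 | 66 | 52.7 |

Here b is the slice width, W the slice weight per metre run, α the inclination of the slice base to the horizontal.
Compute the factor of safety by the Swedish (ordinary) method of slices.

Ordinary method of slices: FS = Σ[c'·Δl_i + (W_i cosα_i)·tanφ'] / Σ W_i sinα_i, with Δl_i = b_i / cosα_i.
Slice 1: Δl = 3.1/cos(-7.5°) = 3.127 m; N'_1 = 123·cos(-7.5°) = 121.9; c'Δl = 42.52; W sinα = -16.1
Slice 2: Δl = 2.8/cos10.1° = 2.844 m; N'_2 = 272·cos10.1° = 267.8; c'Δl = 38.68; W sinα = 47.7
Slice 3: Δl = 2.2/cos25.9° = 2.446 m; N'_3 = 182·cos25.9° = 163.7; c'Δl = 33.26; W sinα = 79.5
Slice 4: Δl = 1.3/cos38.2° = 1.654 m; N'_4 = 81·cos38.2° = 63.7; c'Δl = 22.50; W sinα = 50.1
Slice 5: Δl = 2.1/cos52.7° = 3.465 m; N'_5 = 66·cos52.7° = 40.0; c'Δl = 47.13; W sinα = 52.5
Σc'Δl = 184.1 kN/m; ΣN' = 657.1 kN/m; ΣW sinα = 213.7 kN/m
Resisting = 184.1 + 657.1·tan31.3° = 184.1 + 399.5 = 583.6 kN/m
FS = 583.6 / 213.7 = 2.731

FS = 2.73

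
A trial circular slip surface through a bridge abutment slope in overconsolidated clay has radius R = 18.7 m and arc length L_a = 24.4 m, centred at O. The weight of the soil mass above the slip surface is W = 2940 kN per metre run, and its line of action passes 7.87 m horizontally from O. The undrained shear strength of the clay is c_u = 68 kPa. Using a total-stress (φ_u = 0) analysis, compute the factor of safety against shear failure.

Taking moments about the centre O, the resisting moment is provided by the undrained shear strength acting along the arc:
M_R = c_u·L_a·R = 68·24.40·18.7 = 31027.0 kN·m/m
M_D = W·d = 2940·7.87 = 23137.8 kN·m/m
FS = M_R / M_D = 31027.0 / 23137.8 = 1.341

FS = 1.34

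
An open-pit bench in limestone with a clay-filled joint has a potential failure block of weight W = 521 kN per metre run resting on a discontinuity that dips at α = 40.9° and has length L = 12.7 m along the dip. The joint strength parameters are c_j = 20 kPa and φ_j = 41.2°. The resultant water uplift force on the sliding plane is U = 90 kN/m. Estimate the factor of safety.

FS = 1.52

Resolving the block weight along and normal to the plane and applying the Mohr–Coulomb strength on the joint:
N' = W cosα − U = 521·cos40.9° − 90 = 303.8 kN/m
Driving force T = W sinα = 521·sin40.9° = 341.1 kN/m
Resisting force R = c_j·L + N'·tanφ_j = 20·12.7 + 303.8·tan41.2° = 254.0 + 266.0 = 520.0 kN/m
FS = R / T = 520.0 / 341.1 = 1.524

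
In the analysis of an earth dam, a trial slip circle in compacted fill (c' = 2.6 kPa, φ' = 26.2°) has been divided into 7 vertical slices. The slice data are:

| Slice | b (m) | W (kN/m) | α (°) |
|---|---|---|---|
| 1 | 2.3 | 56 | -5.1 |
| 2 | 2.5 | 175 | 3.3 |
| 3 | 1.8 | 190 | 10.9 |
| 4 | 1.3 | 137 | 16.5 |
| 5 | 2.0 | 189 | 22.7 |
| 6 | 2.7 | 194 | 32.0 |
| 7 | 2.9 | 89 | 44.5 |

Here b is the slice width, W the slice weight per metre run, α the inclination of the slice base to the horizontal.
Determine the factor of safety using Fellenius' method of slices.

FS = 1.61

Ordinary method of slices: FS = Σ[c'·Δl_i + (W_i cosα_i)·tanφ'] / Σ W_i sinα_i, with Δl_i = b_i / cosα_i.
Slice 1: Δl = 2.3/cos(-5.1°) = 2.309 m; N'_1 = 56·cos(-5.1°) = 55.8; c'Δl = 6.00; W sinα = -5.0
Slice 2: Δl = 2.5/cos3.3° = 2.504 m; N'_2 = 175·cos3.3° = 174.7; c'Δl = 6.51; W sinα = 10.1
Slice 3: Δl = 1.8/cos10.9° = 1.833 m; N'_3 = 190·cos10.9° = 186.6; c'Δl = 4.77; W sinα = 35.9
Slice 4: Δl = 1.3/cos16.5° = 1.356 m; N'_4 = 137·cos16.5° = 131.4; c'Δl = 3.53; W sinα = 38.9
Slice 5: Δl = 2.0/cos22.7° = 2.168 m; N'_5 = 189·cos22.7° = 174.4; c'Δl = 5.64; W sinα = 72.9
Slice 6: Δl = 2.7/cos32.0° = 3.184 m; N'_6 = 194·cos32.0° = 164.5; c'Δl = 8.28; W sinα = 102.8
Slice 7: Δl = 2.9/cos44.5° = 4.066 m; N'_7 = 89·cos44.5° = 63.5; c'Δl = 10.57; W sinα = 62.4
Σc'Δl = 45.3 kN/m; ΣN' = 950.8 kN/m; ΣW sinα = 318.1 kN/m
Resisting = 45.3 + 950.8·tan26.2° = 45.3 + 467.8 = 513.1 kN/m
FS = 513.1 / 318.1 = 1.613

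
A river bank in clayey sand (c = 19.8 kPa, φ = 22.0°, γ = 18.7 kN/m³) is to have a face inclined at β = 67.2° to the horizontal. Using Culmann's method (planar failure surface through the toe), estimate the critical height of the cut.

Culmann's analysis gives the critical failure plane at α_cr = (β + φ)/2 = (67.2 + 22.0)/2 = 44.6°, and the critical height
H_c = (4c/γ) · sinβ cosφ / [1 − cos(β − φ)]
    = (4·19.8/18.7) · sin67.2°·cos22.0° / [1 − cos(45.2°)]
    = 4.235 · 0.9219·0.9272 / [1 − 0.7046]
    = 4.235 · 0.8547 / 0.2954
    = 12.26 m

H_c = 12.26 m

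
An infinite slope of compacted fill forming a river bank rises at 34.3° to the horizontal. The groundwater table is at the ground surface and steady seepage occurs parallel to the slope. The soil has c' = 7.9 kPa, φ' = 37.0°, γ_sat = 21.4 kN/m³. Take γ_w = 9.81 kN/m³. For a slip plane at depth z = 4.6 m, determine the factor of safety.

With seepage parallel to the slope and the water table at the surface, the effective normal stress on the slip plane uses the buoyant unit weight γ' = γ_sat − γ_w while the driving shear stress uses γ_sat:
FS = [c' + γ' z cos²β tanφ'] / [γ_sat z sinβ cosβ]
γ' = 21.4 − 9.81 = 11.59 kN/m³
Numerator = 7.9 + 11.59·4.6·cos²34.3°·tan37.0° = 7.9 + 11.59·4.6·0.6824·0.7536 = 35.317 kPa
Denominator = 21.4·4.6·sin34.3°·cos34.3° = 21.4·4.6·0.5635·0.8261 = 45.827 kPa
FS = 35.317 / 45.827 = 0.771

FS = 0.77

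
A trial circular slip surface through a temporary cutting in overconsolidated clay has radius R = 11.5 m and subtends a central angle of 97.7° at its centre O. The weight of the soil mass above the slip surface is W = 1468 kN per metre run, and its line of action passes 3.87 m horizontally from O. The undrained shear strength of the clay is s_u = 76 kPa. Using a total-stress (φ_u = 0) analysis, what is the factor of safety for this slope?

FS = 3.02

Taking moments about the centre O, the resisting moment is provided by the undrained shear strength acting along the arc:
Arc length L_a = R·θ = 11.5·(97.7°·π/180) = 11.5·1.7052 = 19.61 m
M_R = s_u·L_a·R = 76·19.61·11.5 = 17138.8 kN·m/m
M_D = W·d = 1468·3.87 = 5681.2 kN·m/m
FS = M_R / M_D = 17138.8 / 5681.2 = 3.017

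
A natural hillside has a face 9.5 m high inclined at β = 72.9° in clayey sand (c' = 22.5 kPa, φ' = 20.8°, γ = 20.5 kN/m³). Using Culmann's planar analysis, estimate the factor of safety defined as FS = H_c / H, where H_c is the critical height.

H_c = (4c'/γ) · sinβ cosφ' / [1 − cos(β − φ')]
    = (4·22.5/20.5) · sin72.9°·cos20.8° / [1 − cos52.1°]
    = 4.390 · 0.8935 / 0.3857 = 10.17 m
FS = H_c / H = 10.17 / 9.5 = 1.071

FS = 1.07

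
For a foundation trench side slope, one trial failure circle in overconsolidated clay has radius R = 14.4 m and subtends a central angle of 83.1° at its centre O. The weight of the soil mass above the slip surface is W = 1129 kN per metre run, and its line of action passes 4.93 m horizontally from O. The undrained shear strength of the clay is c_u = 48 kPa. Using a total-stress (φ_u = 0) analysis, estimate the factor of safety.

Taking moments about the centre O, the resisting moment is provided by the undrained shear strength acting along the arc:
Arc length L_a = R·θ = 14.4·(83.1°·π/180) = 14.4·1.4504 = 20.89 m
M_R = c_u·L_a·R = 48·20.89·14.4 = 14435.9 kN·m/m
M_D = W·d = 1129·4.93 = 5566.0 kN·m/m
FS = M_R / M_D = 14435.9 / 5566.0 = 2.594

FS = 2.59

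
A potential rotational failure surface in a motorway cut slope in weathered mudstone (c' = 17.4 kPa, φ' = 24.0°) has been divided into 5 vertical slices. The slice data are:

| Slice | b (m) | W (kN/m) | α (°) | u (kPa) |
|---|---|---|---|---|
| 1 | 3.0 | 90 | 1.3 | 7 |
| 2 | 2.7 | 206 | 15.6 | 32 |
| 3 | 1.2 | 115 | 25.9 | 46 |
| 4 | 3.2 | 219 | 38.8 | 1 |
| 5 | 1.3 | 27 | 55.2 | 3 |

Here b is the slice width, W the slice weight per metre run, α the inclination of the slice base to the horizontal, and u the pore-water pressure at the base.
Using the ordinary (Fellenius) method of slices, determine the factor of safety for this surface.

FS = 1.54

Ordinary method of slices: FS = Σ[c'·Δl_i + (W_i cosα_i − u_i·Δl_i)·tanφ'] / Σ W_i sinα_i, with Δl_i = b_i / cosα_i.
Slice 1: Δl = 3.0/cos1.3° = 3.001 m; N'_1 = 90·cos1.3° − 7·3.001 = 69.0; c'Δl = 52.21; W sinα = 2.0
Slice 2: Δl = 2.7/cos15.6° = 2.803 m; N'_2 = 206·cos15.6° − 32·2.803 = 108.7; c'Δl = 48.78; W sinα = 55.4
Slice 3: Δl = 1.2/cos25.9° = 1.334 m; N'_3 = 115·cos25.9° − 46·1.334 = 42.1; c'Δl = 23.21; W sinα = 50.2
Slice 4: Δl = 3.2/cos38.8° = 4.106 m; N'_4 = 219·cos38.8° − 1·4.106 = 166.6; c'Δl = 71.45; W sinα = 137.2
Slice 5: Δl = 1.3/cos55.2° = 2.278 m; N'_5 = 27·cos55.2° − 3·2.278 = 8.6; c'Δl = 39.63; W sinα = 22.2
Σc'Δl = 235.3 kN/m; ΣN' = 394.9 kN/m; ΣW sinα = 267.1 kN/m
Resisting = 235.3 + 394.9·tan24.0° = 235.3 + 175.8 = 411.1 kN/m
FS = 411.1 / 267.1 = 1.539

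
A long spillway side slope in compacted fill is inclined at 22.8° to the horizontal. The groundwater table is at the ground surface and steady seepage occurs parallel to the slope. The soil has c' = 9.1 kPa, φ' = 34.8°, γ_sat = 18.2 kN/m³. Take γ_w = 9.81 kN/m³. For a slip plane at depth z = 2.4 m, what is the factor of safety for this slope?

FS = 1.35

With seepage parallel to the slope and the water table at the surface, the effective normal stress on the slip plane uses the buoyant unit weight γ' = γ_sat − γ_w while the driving shear stress uses γ_sat:
FS = [c' + γ' z cos²β tanφ'] / [γ_sat z sinβ cosβ]
γ' = 18.2 − 9.81 = 8.39 kN/m³
Numerator = 9.1 + 8.39·2.4·cos²22.8°·tan34.8° = 9.1 + 8.39·2.4·0.8498·0.6950 = 20.993 kPa
Denominator = 18.2·2.4·sin22.8°·cos22.8° = 18.2·2.4·0.3875·0.9219 = 15.604 kPa
FS = 20.993 / 15.604 = 1.345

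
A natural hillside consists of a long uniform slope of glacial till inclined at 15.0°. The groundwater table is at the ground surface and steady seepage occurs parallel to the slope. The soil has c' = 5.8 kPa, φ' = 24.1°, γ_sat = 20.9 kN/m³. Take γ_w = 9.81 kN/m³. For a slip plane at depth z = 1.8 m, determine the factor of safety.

FS = 1.50

With seepage parallel to the slope and the water table at the surface, the effective normal stress on the slip plane uses the buoyant unit weight γ' = γ_sat − γ_w while the driving shear stress uses γ_sat:
FS = [c' + γ' z cos²β tanφ'] / [γ_sat z sinβ cosβ]
γ' = 20.9 − 9.81 = 11.09 kN/m³
Numerator = 5.8 + 11.09·1.8·cos²15.0°·tan24.1° = 5.8 + 11.09·1.8·0.9330·0.4473 = 14.131 kPa
Denominator = 20.9·1.8·sin15.0°·cos15.0° = 20.9·1.8·0.2588·0.9659 = 9.405 kPa
FS = 14.131 / 9.405 = 1.503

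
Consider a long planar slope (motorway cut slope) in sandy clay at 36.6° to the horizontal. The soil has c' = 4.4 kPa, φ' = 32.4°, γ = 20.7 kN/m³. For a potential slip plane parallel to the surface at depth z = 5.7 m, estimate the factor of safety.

For an infinite slope with a slip plane parallel to the surface (no pore pressure): FS = [c' + γz cos²β tanφ'] / [γz sinβ cosβ].
γz = 20.7·5.7 = 117.99 kN/m²
Numerator = 4.4 + 117.99·cos²36.6°·tan32.4° = 4.4 + 117.99·0.6445·0.6346 = 52.661 kPa
Denominator = 117.99·sin36.6°·cos36.6° = 117.99·0.5962·0.8028 = 56.477 kPa
FS = 52.661 / 56.477 = 0.932

FS = 0.93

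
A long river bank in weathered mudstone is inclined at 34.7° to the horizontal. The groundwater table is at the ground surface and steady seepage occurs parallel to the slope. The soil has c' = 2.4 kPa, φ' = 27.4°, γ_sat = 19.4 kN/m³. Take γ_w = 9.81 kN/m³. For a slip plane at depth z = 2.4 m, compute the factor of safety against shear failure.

FS = 0.48

With seepage parallel to the slope and the water table at the surface, the effective normal stress on the slip plane uses the buoyant unit weight γ' = γ_sat − γ_w while the driving shear stress uses γ_sat:
FS = [c' + γ' z cos²β tanφ'] / [γ_sat z sinβ cosβ]
γ' = 19.4 − 9.81 = 9.59 kN/m³
Numerator = 2.4 + 9.59·2.4·cos²34.7°·tan27.4° = 2.4 + 9.59·2.4·0.6759·0.5184 = 10.464 kPa
Denominator = 19.4·2.4·sin34.7°·cos34.7° = 19.4·2.4·0.5693·0.8221 = 21.791 kPa
FS = 10.464 / 21.791 = 0.480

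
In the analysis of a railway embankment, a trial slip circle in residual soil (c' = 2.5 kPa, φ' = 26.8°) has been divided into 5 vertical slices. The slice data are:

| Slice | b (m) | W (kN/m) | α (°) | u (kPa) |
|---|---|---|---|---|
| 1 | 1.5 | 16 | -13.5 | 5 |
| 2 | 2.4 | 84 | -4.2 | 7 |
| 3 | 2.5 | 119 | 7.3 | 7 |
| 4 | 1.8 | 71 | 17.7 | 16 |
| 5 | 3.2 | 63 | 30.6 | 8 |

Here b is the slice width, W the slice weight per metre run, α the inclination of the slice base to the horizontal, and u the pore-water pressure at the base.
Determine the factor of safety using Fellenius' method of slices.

Ordinary method of slices: FS = Σ[c'·Δl_i + (W_i cosα_i − u_i·Δl_i)·tanφ'] / Σ W_i sinα_i, with Δl_i = b_i / cosα_i.
Slice 1: Δl = 1.5/cos(-13.5°) = 1.543 m; N'_1 = 16·cos(-13.5°) − 5·1.543 = 7.8; c'Δl = 3.86; W sinα = -3.7
Slice 2: Δl = 2.4/cos(-4.2°) = 2.406 m; N'_2 = 84·cos(-4.2°) − 7·2.406 = 66.9; c'Δl = 6.02; W sinα = -6.2
Slice 3: Δl = 2.5/cos7.3° = 2.520 m; N'_3 = 119·cos7.3° − 7·2.520 = 100.4; c'Δl = 6.30; W sinα = 15.1
Slice 4: Δl = 1.8/cos17.7° = 1.889 m; N'_4 = 71·cos17.7° − 16·1.889 = 37.4; c'Δl = 4.72; W sinα = 21.6
Slice 5: Δl = 3.2/cos30.6° = 3.718 m; N'_5 = 63·cos30.6° − 8·3.718 = 24.5; c'Δl = 9.29; W sinα = 32.1
Σc'Δl = 30.2 kN/m; ΣN' = 237.1 kN/m; ΣW sinα = 58.9 kN/m
Resisting = 30.2 + 237.1·tan26.8° = 30.2 + 119.7 = 149.9 kN/m
FS = 149.9 / 58.9 = 2.546

FS = 2.55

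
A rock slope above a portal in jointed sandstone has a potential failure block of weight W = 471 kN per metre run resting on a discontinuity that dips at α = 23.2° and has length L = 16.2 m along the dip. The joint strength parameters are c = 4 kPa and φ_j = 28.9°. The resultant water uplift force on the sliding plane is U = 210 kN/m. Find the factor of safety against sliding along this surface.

FS = 1.01

Resolving the block weight along and normal to the plane and applying the Mohr–Coulomb strength on the joint:
N' = W cosα − U = 471·cos23.2° − 210 = 222.9 kN/m
Driving force T = W sinα = 471·sin23.2° = 185.5 kN/m
Resisting force R = c·L + N'·tanφ_j = 4·16.2 + 222.9·tan28.9° = 64.8 + 123.1 = 187.9 kN/m
FS = R / T = 187.9 / 185.5 = 1.012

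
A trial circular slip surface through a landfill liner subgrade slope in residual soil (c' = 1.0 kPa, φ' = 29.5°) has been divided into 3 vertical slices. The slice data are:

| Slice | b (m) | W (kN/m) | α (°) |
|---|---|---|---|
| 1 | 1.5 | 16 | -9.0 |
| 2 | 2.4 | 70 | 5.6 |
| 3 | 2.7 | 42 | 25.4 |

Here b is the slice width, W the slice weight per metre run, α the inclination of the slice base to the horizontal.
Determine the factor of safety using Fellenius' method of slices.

Ordinary method of slices: FS = Σ[c'·Δl_i + (W_i cosα_i)·tanφ'] / Σ W_i sinα_i, with Δl_i = b_i / cosα_i.
Slice 1: Δl = 1.5/cos(-9.0°) = 1.519 m; N'_1 = 16·cos(-9.0°) = 15.8; c'Δl = 1.52; W sinα = -2.5
Slice 2: Δl = 2.4/cos5.6° = 2.412 m; N'_2 = 70·cos5.6° = 69.7; c'Δl = 2.41; W sinα = 6.8
Slice 3: Δl = 2.7/cos25.4° = 2.989 m; N'_3 = 42·cos25.4° = 37.9; c'Δl = 2.99; W sinα = 18.0
Σc'Δl = 6.9 kN/m; ΣN' = 123.4 kN/m; ΣW sinα = 22.3 kN/m
Resisting = 6.9 + 123.4·tan29.5° = 6.9 + 69.8 = 76.7 kN/m
FS = 76.7 / 22.3 = 3.435

FS = 3.43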